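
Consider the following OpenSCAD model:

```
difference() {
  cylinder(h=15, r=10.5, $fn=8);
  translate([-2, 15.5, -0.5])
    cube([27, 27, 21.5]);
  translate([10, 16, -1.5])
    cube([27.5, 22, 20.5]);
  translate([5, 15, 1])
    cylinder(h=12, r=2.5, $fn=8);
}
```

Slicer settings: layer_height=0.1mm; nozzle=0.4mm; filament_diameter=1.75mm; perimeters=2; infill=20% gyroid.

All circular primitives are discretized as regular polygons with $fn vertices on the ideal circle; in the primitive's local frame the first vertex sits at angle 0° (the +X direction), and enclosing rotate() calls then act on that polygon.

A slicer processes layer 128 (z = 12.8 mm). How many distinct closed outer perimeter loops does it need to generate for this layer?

At z = 12.8 mm: the r=10.5 cylinder contributes a regular 8-gon of circumradius 10.5; the cube at (-2, 15.5) is present — its section is the full 27×27 rectangle; the cube at (10, 16) (footprint 27.5×22) is included at this height; the r=2.5 cylinder at (5, 15) gives a regular 8-gon of circumradius 2.5 (constant along its height); Taking the first minus the rest: starting from the r=10.5 cylinder, the 27×27 cube at (-2, 15.5) misses the remaining region (no effect); the 27.5×22 cube at (10, 16) misses the remaining region (no effect); the r=2.5 cylinder at (5, 15) misses the remaining region (no effect) — 1 connected region. The result has 1 disconnected region.

1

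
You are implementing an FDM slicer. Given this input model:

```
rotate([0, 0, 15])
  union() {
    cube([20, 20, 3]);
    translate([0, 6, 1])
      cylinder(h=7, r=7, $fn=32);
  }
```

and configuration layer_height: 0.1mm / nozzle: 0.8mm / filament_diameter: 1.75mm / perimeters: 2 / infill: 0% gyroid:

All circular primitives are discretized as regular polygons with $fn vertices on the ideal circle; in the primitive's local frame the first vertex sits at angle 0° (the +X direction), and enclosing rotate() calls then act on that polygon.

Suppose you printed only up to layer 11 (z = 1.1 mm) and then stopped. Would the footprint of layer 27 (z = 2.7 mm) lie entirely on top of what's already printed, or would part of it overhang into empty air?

entirely on top

Compare the two slices. At z = 1.1: the 20×20 cube contributes its full rectangle (area 400.00 mm²); the r=7 cylinder at (0, 6) contributes a regular 32-gon of circumradius 7 (area = (32/2)·7.000²·sin(360°/32) = 152.95 mm²); Combining (union): the regions partially overlap — summed areas 552.95 mm² minus the doubly-counted overlap 74.12 mm² gives 478.83 mm² — area = 478.83 mm²; (whole slice rotated 15° about Z — lengths, areas and connectivity unchanged). At z = 2.7: the 20×20 cube contributes its full rectangle (area 400.00 mm²); the r=7 cylinder at (0, 6) contributes a regular 32-gon of circumradius 7 (area = (32/2)·7.000²·sin(360°/32) = 152.95 mm²); Merging all regions: the regions partially overlap — summed areas 552.95 mm² minus the doubly-counted overlap 74.12 mm² gives 478.83 mm² — area = 478.83 mm²; (rotated 15° about Z; rotation is an isometry so areas/perimeters/island counts are preserved). Checking containment: the cross-section at z = 2.7 is a subset of the cross-section at z = 1.1.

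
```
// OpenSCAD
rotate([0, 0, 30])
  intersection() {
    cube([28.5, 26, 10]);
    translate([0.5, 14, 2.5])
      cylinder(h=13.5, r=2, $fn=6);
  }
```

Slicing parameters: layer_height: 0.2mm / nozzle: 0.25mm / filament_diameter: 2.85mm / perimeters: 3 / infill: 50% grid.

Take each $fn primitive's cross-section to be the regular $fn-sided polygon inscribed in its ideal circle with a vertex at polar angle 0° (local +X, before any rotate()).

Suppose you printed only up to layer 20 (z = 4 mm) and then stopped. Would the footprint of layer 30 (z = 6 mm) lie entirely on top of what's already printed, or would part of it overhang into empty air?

entirely on top

Compare the two slices. At z = 4: the cube is present — its section is the full 28.5×26 rectangle (area 741.00 mm²); the r=2 cylinder at (0.5, 14) gives a regular 6-gon of circumradius 2 (constant along its height) (area = (6/2)·2.000²·sin(360°/6) = 10.39 mm²); After intersecting: the r=2 cylinder at (0.5, 14) partially overlaps the 28.5×26 cube; clipping to the common part keeps 6.93 mm² — area = 6.93 mm²; (rotated 30° about Z; rotation is an isometry so areas/perimeters/island counts are preserved). At z = 6: the cube (footprint 28.5×26) is included at this height (area 741.00 mm²); the cylinder at (0.5, 14): section is a regular 6-gon, circumradius r=2 (area = (6/2)·2.000²·sin(360°/6) = 10.39 mm²); Keeping only the common overlap: the r=2 cylinder at (0.5, 14) partially overlaps the 28.5×26 cube; clipping to the common part keeps 6.93 mm² — area = 6.93 mm²; (whole slice rotated 30° about Z — lengths, areas and connectivity unchanged). Checking containment: the cross-section at z = 6 is a subset of the cross-section at z = 4.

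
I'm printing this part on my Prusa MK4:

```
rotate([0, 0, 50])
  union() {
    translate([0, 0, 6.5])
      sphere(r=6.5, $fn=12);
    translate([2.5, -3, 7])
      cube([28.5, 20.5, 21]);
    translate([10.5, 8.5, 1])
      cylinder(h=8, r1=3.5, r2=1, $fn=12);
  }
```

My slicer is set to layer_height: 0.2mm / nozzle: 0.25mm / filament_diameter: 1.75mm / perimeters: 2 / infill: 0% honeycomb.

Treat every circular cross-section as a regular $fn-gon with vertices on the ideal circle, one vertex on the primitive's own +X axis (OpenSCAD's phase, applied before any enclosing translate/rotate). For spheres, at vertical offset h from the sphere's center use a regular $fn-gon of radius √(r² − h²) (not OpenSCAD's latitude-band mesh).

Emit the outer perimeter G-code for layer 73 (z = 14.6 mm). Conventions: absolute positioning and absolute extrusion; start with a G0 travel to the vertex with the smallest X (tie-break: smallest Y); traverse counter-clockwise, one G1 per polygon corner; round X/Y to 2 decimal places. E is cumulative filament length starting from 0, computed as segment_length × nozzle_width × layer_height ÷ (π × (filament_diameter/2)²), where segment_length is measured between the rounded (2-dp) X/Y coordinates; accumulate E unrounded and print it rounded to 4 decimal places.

At z = 14.6 mm: the sphere is not intersected at this z (|z−center|=8.100 > r=6.5); the 28.5×20.5 cube at (2.5, -3) contributes its full rectangle; the cone at (10.5, 8.5) is absent (z outside [1, 9]); Merging all regions: only the 28.5×20.5 cube at (2.5, -3) is present, so the union is just that shape — 1 connected region; (rotated 50° about Z; rotation is an isometry so areas/perimeters/island counts are preserved). The outline is a single polygon with 4 vertices. Extrusion per mm of travel: 0.25 × 0.2 / (π × 0.875²) = 0.020788. Accumulating E over each segment gives final E = 2.0371.

G0 X-11.80 Y13.16 Z14.60
G1 X3.91 Y-0.01 E0.4261
G1 X22.22 Y21.82 E1.0184
G1 X6.52 Y35.00 E1.4446
G1 X-11.80 Y13.16 E2.0371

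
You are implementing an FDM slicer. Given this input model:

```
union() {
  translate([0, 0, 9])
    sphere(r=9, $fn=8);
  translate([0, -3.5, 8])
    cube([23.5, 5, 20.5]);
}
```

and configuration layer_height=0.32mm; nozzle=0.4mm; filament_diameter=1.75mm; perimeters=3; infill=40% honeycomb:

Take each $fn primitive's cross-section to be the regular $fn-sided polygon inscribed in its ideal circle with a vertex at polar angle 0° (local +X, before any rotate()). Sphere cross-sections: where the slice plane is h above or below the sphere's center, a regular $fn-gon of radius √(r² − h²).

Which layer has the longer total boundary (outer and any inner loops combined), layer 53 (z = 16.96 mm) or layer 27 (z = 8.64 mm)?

layer 27 (z = 8.64 mm)

Layer 53 (z = 16.96): the sphere: section is a regular 8-gon, circumradius = √(r²−h²) = √(9²−7.96²) = 4.200 (perimeter = 2·8·4.200·sin(180°/8) = 25.72 mm); the cube at (0, -3.5) is present — its section is the full 23.5×5 rectangle (perimeter 57.00 mm); Merging all regions: the regions partially overlap (shared area 17.71 mm²), so the edge portions inside another operand are dropped and the merged outline is re-measured after clipping — boundary = 66.22 mm. So its perimeter = 66.22 mm. Layer 27 (z = 8.64): the r=9 sphere contributes a regular 8-gon of circumradius √(9²−0.36²) = 8.993 (perimeter = 2·8·8.993·sin(180°/8) = 55.06 mm); the 23.5×5 cube at (0, -3.5) contributes its full rectangle (perimeter 57.00 mm); Merging all regions: the regions partially overlap (shared area 41.96 mm²), so the edge portions inside another operand are dropped and the merged outline is re-measured after clipping — boundary = 85.74 mm. So its perimeter = 85.74 mm. Layer 27 is larger (85.74 vs 66.22 mm).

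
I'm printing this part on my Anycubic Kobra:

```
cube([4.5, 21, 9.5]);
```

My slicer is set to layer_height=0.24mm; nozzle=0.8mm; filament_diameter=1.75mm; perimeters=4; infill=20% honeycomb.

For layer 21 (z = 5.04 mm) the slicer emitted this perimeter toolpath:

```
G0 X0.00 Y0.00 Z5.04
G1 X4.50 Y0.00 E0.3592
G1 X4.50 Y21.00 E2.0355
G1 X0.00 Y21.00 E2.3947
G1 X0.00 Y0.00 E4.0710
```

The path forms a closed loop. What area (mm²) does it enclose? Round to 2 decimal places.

94.50 mm²

Apply the shoelace formula to the sequence of (X, Y) vertices; enclosed area = 94.50 mm².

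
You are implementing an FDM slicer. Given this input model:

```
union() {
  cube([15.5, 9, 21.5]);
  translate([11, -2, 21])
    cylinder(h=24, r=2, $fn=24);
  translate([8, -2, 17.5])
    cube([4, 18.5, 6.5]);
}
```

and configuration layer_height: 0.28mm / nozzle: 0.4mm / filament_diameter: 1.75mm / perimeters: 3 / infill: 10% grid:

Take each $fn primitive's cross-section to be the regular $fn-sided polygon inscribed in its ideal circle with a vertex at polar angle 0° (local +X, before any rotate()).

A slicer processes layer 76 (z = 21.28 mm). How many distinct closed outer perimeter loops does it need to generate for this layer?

At z = 21.28 mm: the 15.5×9 cube contributes its full rectangle; the r=2 cylinder at (11, -2) gives a regular 24-gon of circumradius 2 (constant along its height); the cube at (8, -2) (footprint 4×18.5) is included at this height; Taking the union: the regions partially overlap (shared area 41.01 mm²), so overlapping operands fuse into one piece — 1 connected region. The result has 1 disconnected region.

1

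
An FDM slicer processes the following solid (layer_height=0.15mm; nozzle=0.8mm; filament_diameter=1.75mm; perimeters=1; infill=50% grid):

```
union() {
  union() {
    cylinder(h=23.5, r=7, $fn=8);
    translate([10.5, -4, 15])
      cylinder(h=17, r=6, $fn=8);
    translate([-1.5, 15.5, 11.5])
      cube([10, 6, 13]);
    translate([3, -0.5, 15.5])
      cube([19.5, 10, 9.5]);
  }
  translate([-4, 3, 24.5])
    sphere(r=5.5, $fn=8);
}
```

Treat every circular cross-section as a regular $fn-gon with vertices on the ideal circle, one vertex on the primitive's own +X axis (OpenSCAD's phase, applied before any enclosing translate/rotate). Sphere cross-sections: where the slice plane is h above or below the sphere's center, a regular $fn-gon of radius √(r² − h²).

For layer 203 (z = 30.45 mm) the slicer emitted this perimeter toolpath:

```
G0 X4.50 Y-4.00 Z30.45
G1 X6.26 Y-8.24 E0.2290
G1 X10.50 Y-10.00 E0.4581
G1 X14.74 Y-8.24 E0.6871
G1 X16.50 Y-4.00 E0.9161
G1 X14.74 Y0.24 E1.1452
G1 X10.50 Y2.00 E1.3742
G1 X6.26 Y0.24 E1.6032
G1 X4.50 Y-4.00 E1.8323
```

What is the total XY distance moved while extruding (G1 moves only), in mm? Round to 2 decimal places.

36.73 mm

Sum the Euclidean lengths of each G1 segment: total = 36.73 mm.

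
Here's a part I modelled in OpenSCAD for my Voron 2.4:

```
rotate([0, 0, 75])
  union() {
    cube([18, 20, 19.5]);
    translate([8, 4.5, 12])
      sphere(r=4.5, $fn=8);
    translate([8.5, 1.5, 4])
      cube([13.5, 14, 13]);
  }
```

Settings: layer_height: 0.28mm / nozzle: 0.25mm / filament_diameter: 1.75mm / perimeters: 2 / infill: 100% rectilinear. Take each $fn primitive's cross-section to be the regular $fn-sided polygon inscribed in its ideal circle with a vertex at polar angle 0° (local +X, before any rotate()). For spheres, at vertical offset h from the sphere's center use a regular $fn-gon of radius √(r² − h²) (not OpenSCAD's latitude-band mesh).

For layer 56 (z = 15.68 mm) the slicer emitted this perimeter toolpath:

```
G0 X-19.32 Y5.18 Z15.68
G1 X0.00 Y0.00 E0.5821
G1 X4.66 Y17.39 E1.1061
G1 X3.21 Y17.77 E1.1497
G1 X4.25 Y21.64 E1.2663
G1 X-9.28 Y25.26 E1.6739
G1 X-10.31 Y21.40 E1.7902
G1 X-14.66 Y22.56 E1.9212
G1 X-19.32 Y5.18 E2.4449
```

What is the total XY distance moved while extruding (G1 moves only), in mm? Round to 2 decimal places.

Sum the Euclidean lengths of each G1 segment: total = 84.01 mm.

84.01 mm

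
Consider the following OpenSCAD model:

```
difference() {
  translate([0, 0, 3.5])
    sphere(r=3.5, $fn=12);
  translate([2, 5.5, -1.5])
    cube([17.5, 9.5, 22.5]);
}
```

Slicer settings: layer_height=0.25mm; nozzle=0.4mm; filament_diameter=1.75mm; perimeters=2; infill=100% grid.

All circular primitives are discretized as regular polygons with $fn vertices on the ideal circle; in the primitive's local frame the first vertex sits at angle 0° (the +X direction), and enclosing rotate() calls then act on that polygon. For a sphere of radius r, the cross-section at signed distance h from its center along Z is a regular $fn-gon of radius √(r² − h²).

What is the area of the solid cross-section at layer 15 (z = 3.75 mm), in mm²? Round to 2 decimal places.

At z = 3.75 mm: the r=3.5 sphere slices to a regular 12-gon of circumradius 3.491 (√(r²−h²) with h=0.25 from center) (area = (12/2)·3.491²·sin(360°/12) = 36.56 mm²); the cube at (2, 5.5) is present — its section is the full 17.5×9.5 rectangle (area 166.25 mm²); Subtracting the remaining from the first: starting from the r=3.5 sphere (36.56 mm²), the 17.5×9.5 cube at (2, 5.5) misses the remaining region (no effect) — area = 36.56 mm². Overall, the cross-section is a single solid region. Net area = 36.56 mm².

36.56 mm²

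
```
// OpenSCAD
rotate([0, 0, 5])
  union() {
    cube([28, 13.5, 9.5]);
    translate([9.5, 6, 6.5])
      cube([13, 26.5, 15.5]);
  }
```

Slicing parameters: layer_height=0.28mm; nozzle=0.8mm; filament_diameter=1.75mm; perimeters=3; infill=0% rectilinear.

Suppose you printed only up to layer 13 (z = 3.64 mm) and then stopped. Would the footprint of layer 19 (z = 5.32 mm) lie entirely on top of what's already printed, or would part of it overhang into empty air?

Compare the two slices. At z = 3.64: the cube is present — its section is the full 28×13.5 rectangle (area 378.00 mm²); the cube at (9.5, 6) does not reach this height (z outside [6.5, 22]); Combining (union): only the 28×13.5 cube is present, so the union is just that shape — area = 378.00 mm²; (whole slice rotated 5° about Z — lengths, areas and connectivity unchanged). At z = 5.32: the cube (footprint 28×13.5) is included at this height (area 378.00 mm²); the cube at (9.5, 6) is not intersected at this z (z outside [6.5, 22]); Combining (union): only the 28×13.5 cube is present, so the union is just that shape — area = 378.00 mm²; (whole slice rotated 5° about Z — lengths, areas and connectivity unchanged). Checking containment: the cross-section at z = 5.32 is a subset of the cross-section at z = 3.64.

entirely on top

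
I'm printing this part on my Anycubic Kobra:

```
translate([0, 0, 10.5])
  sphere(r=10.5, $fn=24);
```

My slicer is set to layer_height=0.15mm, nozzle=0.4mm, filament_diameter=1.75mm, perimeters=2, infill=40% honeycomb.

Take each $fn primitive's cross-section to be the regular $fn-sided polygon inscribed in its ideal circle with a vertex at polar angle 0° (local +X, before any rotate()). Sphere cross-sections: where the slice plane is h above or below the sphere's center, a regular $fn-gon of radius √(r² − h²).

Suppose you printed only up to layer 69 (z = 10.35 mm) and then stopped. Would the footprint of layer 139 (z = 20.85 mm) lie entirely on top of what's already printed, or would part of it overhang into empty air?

entirely on top

Compare the two slices. At z = 10.35: the r=10.5 sphere slices to a regular 24-gon of circumradius 10.499 (√(r²−h²) with h=0.15 from center) (area = (24/2)·10.499²·sin(360°/24) = 342.35 mm²). At z = 20.85: the r=10.5 sphere slices to a regular 24-gon of circumradius 1.768 (√(r²−h²) with h=10.35 from center) (area = (24/2)·1.768²·sin(360°/24) = 9.71 mm²). Checking containment: the cross-section at z = 20.85 is a subset of the cross-section at z = 10.35.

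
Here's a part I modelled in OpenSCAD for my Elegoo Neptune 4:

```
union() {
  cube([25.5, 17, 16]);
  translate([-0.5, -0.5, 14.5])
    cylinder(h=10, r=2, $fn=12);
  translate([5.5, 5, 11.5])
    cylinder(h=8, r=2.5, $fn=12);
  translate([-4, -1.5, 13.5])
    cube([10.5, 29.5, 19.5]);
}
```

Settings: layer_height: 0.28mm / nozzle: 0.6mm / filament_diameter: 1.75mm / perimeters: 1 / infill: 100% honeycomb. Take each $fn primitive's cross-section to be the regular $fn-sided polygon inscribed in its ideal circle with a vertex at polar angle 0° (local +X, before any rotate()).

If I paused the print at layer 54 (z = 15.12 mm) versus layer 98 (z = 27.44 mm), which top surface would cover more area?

Layer 54 (z = 15.12): the 25.5×17 cube contributes its full rectangle (area 433.50 mm²); the r=2 cylinder at (-0.5, -0.5) gives a regular 12-gon of circumradius 2 (constant along its height) (area = (12/2)·2.000²·sin(360°/12) = 12.00 mm²); the r=2.5 cylinder at (5.5, 5) gives a regular 12-gon of circumradius 2.5 (constant along its height) (area = (12/2)·2.500²·sin(360°/12) = 18.75 mm²); the cube at (-4, -1.5) is present — its section is the full 10.5×29.5 rectangle (area 309.75 mm²); Combining (union): the regions partially overlap — summed areas 774.00 mm² minus the doubly-counted overlap 138.98 mm² gives 635.02 mm² — area = 635.02 mm². So its area = 635.02 mm². Layer 98 (z = 27.44): the cube is not intersected at this z (z outside [0, 16]); the cylinder at (-0.5, -0.5) is absent (z outside [14.5, 24.5]); the cylinder at (5.5, 5) is not intersected at this z (z outside [11.5, 19.5]); the cube at (-4, -1.5) is present — its section is the full 10.5×29.5 rectangle (area 309.75 mm²); Taking the union: only the 10.5×29.5 cube at (-4, -1.5) is present, so the union is just that shape — area = 309.75 mm². So its area = 309.75 mm². Layer 54 is larger (635.02 vs 309.75 mm²).

layer 54 (z = 15.12 mm)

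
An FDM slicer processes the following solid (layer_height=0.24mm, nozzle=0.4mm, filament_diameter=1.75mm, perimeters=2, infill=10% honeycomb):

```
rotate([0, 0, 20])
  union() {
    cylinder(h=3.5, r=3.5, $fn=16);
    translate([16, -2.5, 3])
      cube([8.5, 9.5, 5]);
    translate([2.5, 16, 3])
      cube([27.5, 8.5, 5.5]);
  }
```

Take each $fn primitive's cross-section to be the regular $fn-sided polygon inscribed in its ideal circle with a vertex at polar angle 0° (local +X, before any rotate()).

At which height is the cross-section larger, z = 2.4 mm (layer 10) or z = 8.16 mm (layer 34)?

layer 34 (z = 8.16 mm)

Layer 10 (z = 2.4): the r=3.5 cylinder gives a regular 16-gon of circumradius 3.5 (constant along its height) (area = (16/2)·3.500²·sin(360°/16) = 37.50 mm²); the cube at (16, -2.5) is not intersected at this z (z outside [3, 8]); the cube at (2.5, 16) does not reach this height (z outside [3, 8.5]); Merging all regions: only the r=3.5 cylinder is present, so the union is just that shape — area = 37.50 mm²; (whole slice rotated 20° about Z — lengths, areas and connectivity unchanged). So its area = 37.50 mm². Layer 34 (z = 8.16): the cylinder does not reach this height (z outside [0, 3.5]); the cube at (16, -2.5) is not intersected at this z (z outside [3, 8]); the cube at (2.5, 16) is present — its section is the full 27.5×8.5 rectangle (area 233.75 mm²); Combining (union): only the 27.5×8.5 cube at (2.5, 16) is present, so the union is just that shape — area = 233.75 mm²; (whole slice rotated 20° about Z — lengths, areas and connectivity unchanged). So its area = 233.75 mm². Layer 34 is larger (233.75 vs 37.50 mm²).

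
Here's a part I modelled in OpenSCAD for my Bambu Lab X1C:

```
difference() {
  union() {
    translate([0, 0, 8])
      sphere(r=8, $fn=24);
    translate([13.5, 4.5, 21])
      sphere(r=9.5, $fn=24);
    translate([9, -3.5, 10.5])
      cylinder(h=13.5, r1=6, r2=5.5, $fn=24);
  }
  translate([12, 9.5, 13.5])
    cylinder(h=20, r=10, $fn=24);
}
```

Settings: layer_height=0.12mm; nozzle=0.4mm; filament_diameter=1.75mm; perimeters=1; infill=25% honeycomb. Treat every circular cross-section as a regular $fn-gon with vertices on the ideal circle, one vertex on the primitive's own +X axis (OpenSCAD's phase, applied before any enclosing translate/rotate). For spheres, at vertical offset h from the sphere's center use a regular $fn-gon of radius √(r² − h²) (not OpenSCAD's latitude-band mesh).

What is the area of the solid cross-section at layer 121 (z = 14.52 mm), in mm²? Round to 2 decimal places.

170.85 mm²

At z = 14.52 mm: the r=8 sphere contributes a regular 24-gon of circumradius √(8²−6.52²) = 4.636 (area = (24/2)·4.636²·sin(360°/24) = 66.74 mm²); the sphere at (13.5, 4.5): section is a regular 24-gon, circumradius = √(r²−h²) = √(9.5²−6.48²) = 6.947 (area = (24/2)·6.947²·sin(360°/24) = 149.89 mm²); the cone at (9, -3.5) (r1=6→r2=5.5) has section circumradius 5.851 here — a regular 24-gon (area = (24/2)·5.851²·sin(360°/24) = 106.33 mm²); Taking the union: the regions partially overlap — summed areas 322.96 mm² minus the doubly-counted overlap 23.40 mm² gives 299.56 mm² — area = 299.56 mm²; the cylinder at (12, 9.5): section is a regular 24-gon, circumradius r=10 (area = (24/2)·10.000²·sin(360°/24) = 310.58 mm²); Subtracting the remaining from the first: starting from that combined region (299.56 mm²), the r=10 cylinder at (12, 9.5) partially overlaps it — only the 128.71 mm² overlap (of its 310.58 mm²) is removed, clipping the outline — area = 170.85 mm². Overall, the cross-section is a single solid region. Net area = 170.85 mm².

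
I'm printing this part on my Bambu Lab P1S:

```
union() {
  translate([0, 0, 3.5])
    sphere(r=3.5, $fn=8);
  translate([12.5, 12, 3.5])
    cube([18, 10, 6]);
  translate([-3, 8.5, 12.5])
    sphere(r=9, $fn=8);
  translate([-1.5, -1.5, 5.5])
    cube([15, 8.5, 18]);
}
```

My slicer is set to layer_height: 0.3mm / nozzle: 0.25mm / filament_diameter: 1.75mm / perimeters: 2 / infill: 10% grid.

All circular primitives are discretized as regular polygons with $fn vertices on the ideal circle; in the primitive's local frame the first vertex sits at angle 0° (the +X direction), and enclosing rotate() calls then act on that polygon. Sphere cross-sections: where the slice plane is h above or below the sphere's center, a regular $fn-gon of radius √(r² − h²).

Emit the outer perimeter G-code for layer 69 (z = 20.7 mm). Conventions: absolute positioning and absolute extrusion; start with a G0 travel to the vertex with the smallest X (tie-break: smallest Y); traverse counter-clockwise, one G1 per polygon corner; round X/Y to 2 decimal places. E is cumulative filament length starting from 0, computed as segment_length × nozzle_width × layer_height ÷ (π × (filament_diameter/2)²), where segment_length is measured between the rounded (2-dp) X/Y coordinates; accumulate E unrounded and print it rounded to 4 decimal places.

At z = 20.7 mm: the sphere is not intersected at this z (|z−center|=17.200 > r=3.5); the cube at (12.5, 12) is not intersected at this z (z outside [3.5, 9.5]); the r=9 sphere at (-3, 8.5) slices to a regular 8-gon of circumradius 3.709 (√(r²−h²) with h=8.2 from center); the cube at (-1.5, -1.5) (footprint 15×8.5) is included at this height; Taking the union: the regions partially overlap (shared area 1.78 mm²), so overlapping operands fuse into one piece — 1 connected region. The outline is a single polygon with 12 vertices. Extrusion per mm of travel: 0.25 × 0.3 / (π × 0.875²) = 0.031181. Accumulating E over each segment gives final E = 1.9985.

G0 X-6.71 Y8.50 Z20.70
G1 X-5.62 Y5.88 E0.0885
G1 X-3.00 Y4.79 E0.1770
G1 X-1.50 Y5.41 E0.2276
G1 X-1.50 Y-1.50 E0.4430
G1 X13.50 Y-1.50 E0.9108
G1 X13.50 Y7.00 E1.1758
G1 X0.09 Y7.00 E1.5939
G1 X0.71 Y8.50 E1.6446
G1 X-0.38 Y11.12 E1.7330
G1 X-3.00 Y12.21 E1.8215
G1 X-5.62 Y11.12 E1.9100
G1 X-6.71 Y8.50 E1.9985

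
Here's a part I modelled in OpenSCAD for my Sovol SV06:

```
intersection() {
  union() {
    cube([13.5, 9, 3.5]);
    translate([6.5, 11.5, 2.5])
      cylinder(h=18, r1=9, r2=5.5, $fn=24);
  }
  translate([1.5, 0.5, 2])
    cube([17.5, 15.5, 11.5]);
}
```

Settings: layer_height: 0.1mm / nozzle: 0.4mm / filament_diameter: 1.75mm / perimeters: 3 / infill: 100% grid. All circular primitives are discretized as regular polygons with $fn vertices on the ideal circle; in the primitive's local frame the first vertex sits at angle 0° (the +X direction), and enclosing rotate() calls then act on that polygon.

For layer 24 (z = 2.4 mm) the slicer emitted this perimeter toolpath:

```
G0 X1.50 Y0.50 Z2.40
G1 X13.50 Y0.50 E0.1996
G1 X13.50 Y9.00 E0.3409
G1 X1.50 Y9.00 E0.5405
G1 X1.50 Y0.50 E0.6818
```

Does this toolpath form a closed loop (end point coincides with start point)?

yes

Start point (G0): (1.50, 0.50). End point (last G1): the path returns to the start — closed.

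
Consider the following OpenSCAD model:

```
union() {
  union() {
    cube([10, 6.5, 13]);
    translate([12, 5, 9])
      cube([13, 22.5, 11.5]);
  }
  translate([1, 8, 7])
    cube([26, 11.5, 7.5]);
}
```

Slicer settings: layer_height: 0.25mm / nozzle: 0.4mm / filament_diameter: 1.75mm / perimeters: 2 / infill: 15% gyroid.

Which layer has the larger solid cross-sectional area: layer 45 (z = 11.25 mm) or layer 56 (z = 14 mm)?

layer 45 (z = 11.25 mm)

Layer 45 (z = 11.25): the cube is present — its section is the full 10×6.5 rectangle (area 65.00 mm²); the cube at (12, 5) is present — its section is the full 13×22.5 rectangle (area 292.50 mm²); Merging all regions: the 2 present regions are separate (no shared area or edge), so areas and boundary lengths simply add and each stays a separate island — area = 357.50 mm²; the cube at (1, 8) (footprint 26×11.5) is included at this height (area 299.00 mm²); Taking the union: the regions partially overlap — summed areas 656.50 mm² minus the doubly-counted overlap 149.50 mm² gives 507.00 mm² — area = 507.00 mm². So its area = 507.00 mm². Layer 56 (z = 14): the cube is not intersected at this z (z outside [0, 13]); the 13×22.5 cube at (12, 5) contributes its full rectangle (area 292.50 mm²); Combining (union): only the 13×22.5 cube at (12, 5) is present, so the union is just that shape — area = 292.50 mm²; the 26×11.5 cube at (1, 8) contributes its full rectangle (area 299.00 mm²); Merging all regions: the regions partially overlap — summed areas 591.50 mm² minus the doubly-counted overlap 149.50 mm² gives 442.00 mm² — area = 442.00 mm². So its area = 442.00 mm². Layer 45 is larger (507.00 vs 442.00 mm²).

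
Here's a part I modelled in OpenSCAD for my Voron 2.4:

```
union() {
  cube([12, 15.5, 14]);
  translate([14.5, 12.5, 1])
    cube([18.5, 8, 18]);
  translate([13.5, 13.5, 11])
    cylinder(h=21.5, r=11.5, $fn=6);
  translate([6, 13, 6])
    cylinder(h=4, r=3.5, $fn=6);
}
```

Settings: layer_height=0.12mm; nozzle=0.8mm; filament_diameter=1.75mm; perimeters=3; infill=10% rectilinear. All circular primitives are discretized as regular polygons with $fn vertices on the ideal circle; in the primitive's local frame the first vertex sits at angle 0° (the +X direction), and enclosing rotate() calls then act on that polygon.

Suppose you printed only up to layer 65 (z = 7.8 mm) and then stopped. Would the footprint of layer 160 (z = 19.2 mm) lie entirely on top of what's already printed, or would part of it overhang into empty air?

Compare the two slices. At z = 7.8: the 12×15.5 cube contributes its full rectangle (area 186.00 mm²); the 18.5×8 cube at (14.5, 12.5) contributes its full rectangle (area 148.00 mm²); the cylinder at (13.5, 13.5) does not reach this height (z outside [11, 32.5]); the cylinder at (6, 13): section is a regular 6-gon, circumradius r=3.5 (area = (6/2)·3.500²·sin(360°/6) = 31.83 mm²); Merging all regions: the regions partially overlap — summed areas 365.83 mm² minus the doubly-counted overlap 29.80 mm² gives 336.02 mm² — area = 336.02 mm². At z = 19.2: the cube is not intersected at this z (z outside [0, 14]); the cube at (14.5, 12.5) is not intersected at this z (z outside [1, 19]); the r=11.5 cylinder at (13.5, 13.5) contributes a regular 6-gon of circumradius 11.5 (area = (6/2)·11.500²·sin(360°/6) = 343.60 mm²); the cylinder at (6, 13) is absent (z outside [6, 10]); Taking the union: only the r=11.5 cylinder at (13.5, 13.5) is present, so the union is just that shape — area = 343.60 mm². Checking containment: at z = 19.2 the cross-section extends beyond the z = 7.8 cross-section by about 182.20 mm².

part overhangs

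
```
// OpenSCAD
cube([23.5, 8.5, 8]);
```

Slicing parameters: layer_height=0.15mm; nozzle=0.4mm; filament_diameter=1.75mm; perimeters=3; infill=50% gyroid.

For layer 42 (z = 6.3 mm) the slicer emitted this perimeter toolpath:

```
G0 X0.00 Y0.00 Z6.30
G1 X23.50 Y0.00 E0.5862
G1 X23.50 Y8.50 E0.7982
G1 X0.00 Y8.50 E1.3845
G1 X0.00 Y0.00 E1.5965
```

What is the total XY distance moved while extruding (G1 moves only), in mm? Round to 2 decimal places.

Sum the Euclidean lengths of each G1 segment: total = 64.00 mm.

64.00 mm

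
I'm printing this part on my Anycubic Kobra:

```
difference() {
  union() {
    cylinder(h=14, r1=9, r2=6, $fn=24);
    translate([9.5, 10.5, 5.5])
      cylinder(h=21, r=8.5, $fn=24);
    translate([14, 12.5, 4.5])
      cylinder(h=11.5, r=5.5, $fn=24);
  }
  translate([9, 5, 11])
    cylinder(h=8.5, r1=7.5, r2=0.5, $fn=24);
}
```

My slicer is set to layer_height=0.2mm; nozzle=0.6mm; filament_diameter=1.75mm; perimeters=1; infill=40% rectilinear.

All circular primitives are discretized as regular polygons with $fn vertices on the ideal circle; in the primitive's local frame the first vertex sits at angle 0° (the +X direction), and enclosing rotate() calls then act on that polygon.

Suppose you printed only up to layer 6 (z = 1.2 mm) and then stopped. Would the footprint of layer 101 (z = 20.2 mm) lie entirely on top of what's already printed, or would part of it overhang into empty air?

Compare the two slices. At z = 1.2: the cone contributes a regular 24-gon of circumradius 8.743 (interpolated between r1=9 and r2=6 at t=0.086) (area = (24/2)·8.743²·sin(360°/24) = 237.40 mm²); the cylinder at (9.5, 10.5) does not reach this height (z outside [5.5, 26.5]); the cylinder at (14, 12.5) is not intersected at this z (z outside [4.5, 16]); Combining (union): only the cone is present, so the union is just that shape — area = 237.40 mm²; the cone at (9, 5) is not intersected at this z (z outside [11, 19.5]); Taking the first minus the rest: none of the subtracted shapes is present at this height, so that combined region is unchanged — area = 237.40 mm². At z = 20.2: the cone is not intersected at this z (z outside [0, 14]); the r=8.5 cylinder at (9.5, 10.5) contributes a regular 24-gon of circumradius 8.5 (area = (24/2)·8.500²·sin(360°/24) = 224.40 mm²); the cylinder at (14, 12.5) does not reach this height (z outside [4.5, 16]); Taking the union: only the r=8.5 cylinder at (9.5, 10.5) is present, so the union is just that shape — area = 224.40 mm²; the cone at (9, 5) is not intersected at this z (z outside [11, 19.5]); Subtracting the remaining from the first: none of the subtracted shapes is present at this height, so that combined region is unchanged — area = 224.40 mm². Checking containment: at z = 20.2 the cross-section extends beyond the z = 1.2 cross-section by about 204.79 mm².

part overhangs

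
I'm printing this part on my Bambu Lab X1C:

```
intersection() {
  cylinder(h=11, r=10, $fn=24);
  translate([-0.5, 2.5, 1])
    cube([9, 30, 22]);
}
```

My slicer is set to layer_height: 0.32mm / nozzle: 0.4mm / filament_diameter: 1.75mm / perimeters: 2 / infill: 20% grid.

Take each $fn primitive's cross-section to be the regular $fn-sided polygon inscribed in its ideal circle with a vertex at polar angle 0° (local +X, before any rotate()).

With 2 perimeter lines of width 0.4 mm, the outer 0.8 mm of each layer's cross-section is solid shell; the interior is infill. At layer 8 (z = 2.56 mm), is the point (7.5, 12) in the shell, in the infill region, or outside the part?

At z = 2.56 mm: the r=10 cylinder contributes a regular 24-gon of circumradius 10; the cube at (-0.5, 2.5) (footprint 9×30) is included at this height; Keeping only the common overlap: the 9×30 cube at (-0.5, 2.5) partially overlaps the r=10 cylinder; clipping to the common part keeps 55.08 mm² — 1 connected region. Overall, the cross-section is a single solid region. The nearest boundary edge runs (2.59, 9.66)→(5.00, 8.66); distance from the point to it = 4.17 mm. The point is not inside any of the regions above, so it lies outside the cross-section (4.17 mm from the nearest boundary).

outside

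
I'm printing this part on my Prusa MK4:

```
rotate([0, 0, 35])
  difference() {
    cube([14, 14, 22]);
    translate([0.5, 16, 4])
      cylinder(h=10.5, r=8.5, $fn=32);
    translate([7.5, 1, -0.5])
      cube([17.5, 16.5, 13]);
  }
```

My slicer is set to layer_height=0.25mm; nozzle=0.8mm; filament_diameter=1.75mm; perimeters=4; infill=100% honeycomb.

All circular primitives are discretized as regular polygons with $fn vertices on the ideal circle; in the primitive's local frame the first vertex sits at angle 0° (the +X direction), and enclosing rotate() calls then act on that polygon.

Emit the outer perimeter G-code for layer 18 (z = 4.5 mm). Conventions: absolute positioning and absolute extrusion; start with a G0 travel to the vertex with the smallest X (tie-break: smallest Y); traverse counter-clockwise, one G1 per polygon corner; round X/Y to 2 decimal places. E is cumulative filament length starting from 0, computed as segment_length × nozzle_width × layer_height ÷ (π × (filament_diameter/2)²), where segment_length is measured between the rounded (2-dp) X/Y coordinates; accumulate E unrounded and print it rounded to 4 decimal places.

At z = 4.5 mm: the 14×14 cube contributes its full rectangle; the r=8.5 cylinder at (0.5, 16) contributes a regular 32-gon of circumradius 8.5; the cube at (7.5, 1) (footprint 17.5×16.5) is included at this height; Subtracting the remaining from the first: starting from the 14×14 cube, the r=8.5 cylinder at (0.5, 16) partially overlaps it — only the 42.83 mm² overlap (of its 225.52 mm²) is removed, clipping the outline; the 17.5×16.5 cube at (7.5, 1) partially overlaps it — only the 82.51 mm² overlap (of its 288.75 mm²) is removed, clipping the outline — 1 connected region; (rotated 35° about Z; rotation is an isometry so areas/perimeters/island counts are preserved). The outline is a single polygon with 11 vertices. Extrusion per mm of travel: 0.8 × 0.25 / (π × 0.875²) = 0.083150. Accumulating E over each segment gives final E = 3.9886.

G0 X-4.33 Y6.18 Z4.50
G1 X0.00 Y0.00 E0.6274
G1 X11.47 Y8.03 E1.7917
G1 X10.89 Y8.85 E1.8752
G1 X5.57 Y5.12 E2.4154
G1 X-0.28 Y13.47 E3.2632
G1 X-0.40 Y11.92 E3.3925
G1 X-0.85 Y10.31 E3.5315
G1 X-1.60 Y8.83 E3.6694
G1 X-2.63 Y7.52 E3.8080
G1 X-3.89 Y6.43 E3.9465
G1 X-4.33 Y6.18 E3.9886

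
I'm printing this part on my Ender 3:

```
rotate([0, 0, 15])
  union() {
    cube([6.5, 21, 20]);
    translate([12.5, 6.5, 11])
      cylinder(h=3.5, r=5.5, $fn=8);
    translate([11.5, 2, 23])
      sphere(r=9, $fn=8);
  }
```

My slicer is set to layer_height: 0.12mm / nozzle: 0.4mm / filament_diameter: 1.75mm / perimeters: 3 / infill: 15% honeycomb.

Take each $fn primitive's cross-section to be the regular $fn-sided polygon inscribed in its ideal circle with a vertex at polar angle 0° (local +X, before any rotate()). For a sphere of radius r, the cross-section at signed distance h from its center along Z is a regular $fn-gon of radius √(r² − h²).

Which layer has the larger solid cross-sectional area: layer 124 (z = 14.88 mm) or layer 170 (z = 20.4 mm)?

Layer 124 (z = 14.88): the cube is present — its section is the full 6.5×21 rectangle (area 136.50 mm²); the cylinder at (12.5, 6.5) is absent (z outside [11, 14.5]); the r=9 sphere at (11.5, 2) contributes a regular 8-gon of circumradius √(9²−8.12²) = 3.881 (area = (8/2)·3.881²·sin(360°/8) = 42.61 mm²); Merging all regions: the 2 present regions are separate (no shared area or edge), so areas and boundary lengths simply add and each stays a separate island — area = 179.11 mm²; (rotated 15° about Z; rotation is an isometry so areas/perimeters/island counts are preserved). So its area = 179.11 mm². Layer 170 (z = 20.4): the cube is not intersected at this z (z outside [0, 20]); the cylinder at (12.5, 6.5) does not reach this height (z outside [11, 14.5]); the r=9 sphere at (11.5, 2) contributes a regular 8-gon of circumradius √(9²−2.6²) = 8.616 (area = (8/2)·8.616²·sin(360°/8) = 209.98 mm²); Combining (union): only the r=9 sphere at (11.5, 2) is present, so the union is just that shape — area = 209.98 mm²; (rotated 15° about Z; rotation is an isometry so areas/perimeters/island counts are preserved). So its area = 209.98 mm². Layer 170 is larger (209.98 vs 179.11 mm²).

layer 170 (z = 20.4 mm)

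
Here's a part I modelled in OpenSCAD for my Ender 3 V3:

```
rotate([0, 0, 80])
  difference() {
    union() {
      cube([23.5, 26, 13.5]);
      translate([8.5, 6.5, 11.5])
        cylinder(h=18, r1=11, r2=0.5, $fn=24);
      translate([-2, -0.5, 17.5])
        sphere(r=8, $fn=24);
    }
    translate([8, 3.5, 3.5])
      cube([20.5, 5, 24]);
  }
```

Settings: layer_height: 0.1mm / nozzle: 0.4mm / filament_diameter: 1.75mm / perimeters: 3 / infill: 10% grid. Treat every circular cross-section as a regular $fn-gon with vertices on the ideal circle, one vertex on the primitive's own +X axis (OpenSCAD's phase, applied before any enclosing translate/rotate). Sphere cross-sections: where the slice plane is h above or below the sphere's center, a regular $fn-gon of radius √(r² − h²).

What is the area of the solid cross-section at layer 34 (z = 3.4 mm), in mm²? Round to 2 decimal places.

611.00 mm²

At z = 3.4 mm: the cube is present — its section is the full 23.5×26 rectangle (area 611.00 mm²); the cone at (8.5, 6.5) does not reach this height (z outside [11.5, 29.5]); the sphere at (-2, -0.5) does not reach this height (|z−center|=14.100 > r=8); Merging all regions: only the 23.5×26 cube is present, so the union is just that shape — area = 611.00 mm²; the cube at (8, 3.5) is not intersected at this z (z outside [3.5, 27.5]); Taking the first minus the rest: none of the subtracted shapes is present at this height, so the result so far is unchanged — area = 611.00 mm²; (whole slice rotated 80° about Z — lengths, areas and connectivity unchanged). Overall, the cross-section is a single solid region. Net area = 611.00 mm².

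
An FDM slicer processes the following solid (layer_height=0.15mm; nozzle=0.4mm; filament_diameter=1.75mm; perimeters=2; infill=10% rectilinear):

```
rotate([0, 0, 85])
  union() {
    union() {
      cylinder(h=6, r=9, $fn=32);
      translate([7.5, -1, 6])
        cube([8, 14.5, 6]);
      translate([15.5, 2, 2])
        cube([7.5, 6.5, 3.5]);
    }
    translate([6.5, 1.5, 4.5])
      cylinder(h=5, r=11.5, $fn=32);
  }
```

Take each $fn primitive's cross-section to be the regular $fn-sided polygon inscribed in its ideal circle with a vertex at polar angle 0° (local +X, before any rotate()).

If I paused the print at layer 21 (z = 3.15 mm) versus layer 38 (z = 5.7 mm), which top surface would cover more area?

layer 38 (z = 5.7 mm)

Layer 21 (z = 3.15): the r=9 cylinder contributes a regular 32-gon of circumradius 9 (area = (32/2)·9.000²·sin(360°/32) = 252.84 mm²); the cube at (7.5, -1) does not reach this height (z outside [6, 12]); the cube at (15.5, 2) is present — its section is the full 7.5×6.5 rectangle (area 48.75 mm²); Merging all regions: the 2 present regions are separate (no shared area or edge), so areas and boundary lengths simply add and each stays a separate island — area = 301.59 mm²; the cylinder at (6.5, 1.5) does not reach this height (z outside [4.5, 9.5]); Taking the union: only the result so far is present, so the union is just that shape — area = 301.59 mm²; (whole slice rotated 85° about Z — lengths, areas and connectivity unchanged). So its area = 301.59 mm². Layer 38 (z = 5.7): the r=9 cylinder gives a regular 32-gon of circumradius 9 (constant along its height) (area = (32/2)·9.000²·sin(360°/32) = 252.84 mm²); the cube at (7.5, -1) is absent (z outside [6, 12]); the cube at (15.5, 2) is not intersected at this z (z outside [2, 5.5]); Combining (union): only the r=9 cylinder is present, so the union is just that shape — area = 252.84 mm²; the cylinder at (6.5, 1.5): section is a regular 32-gon, circumradius r=11.5 (area = (32/2)·11.500²·sin(360°/32) = 412.81 mm²); Taking the union: the regions partially overlap — summed areas 665.65 mm² minus the doubly-counted overlap 188.85 mm² gives 476.79 mm² — area = 476.79 mm²; (whole slice rotated 85° about Z — lengths, areas and connectivity unchanged). So its area = 476.79 mm². Layer 38 is larger (476.79 vs 301.59 mm²).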